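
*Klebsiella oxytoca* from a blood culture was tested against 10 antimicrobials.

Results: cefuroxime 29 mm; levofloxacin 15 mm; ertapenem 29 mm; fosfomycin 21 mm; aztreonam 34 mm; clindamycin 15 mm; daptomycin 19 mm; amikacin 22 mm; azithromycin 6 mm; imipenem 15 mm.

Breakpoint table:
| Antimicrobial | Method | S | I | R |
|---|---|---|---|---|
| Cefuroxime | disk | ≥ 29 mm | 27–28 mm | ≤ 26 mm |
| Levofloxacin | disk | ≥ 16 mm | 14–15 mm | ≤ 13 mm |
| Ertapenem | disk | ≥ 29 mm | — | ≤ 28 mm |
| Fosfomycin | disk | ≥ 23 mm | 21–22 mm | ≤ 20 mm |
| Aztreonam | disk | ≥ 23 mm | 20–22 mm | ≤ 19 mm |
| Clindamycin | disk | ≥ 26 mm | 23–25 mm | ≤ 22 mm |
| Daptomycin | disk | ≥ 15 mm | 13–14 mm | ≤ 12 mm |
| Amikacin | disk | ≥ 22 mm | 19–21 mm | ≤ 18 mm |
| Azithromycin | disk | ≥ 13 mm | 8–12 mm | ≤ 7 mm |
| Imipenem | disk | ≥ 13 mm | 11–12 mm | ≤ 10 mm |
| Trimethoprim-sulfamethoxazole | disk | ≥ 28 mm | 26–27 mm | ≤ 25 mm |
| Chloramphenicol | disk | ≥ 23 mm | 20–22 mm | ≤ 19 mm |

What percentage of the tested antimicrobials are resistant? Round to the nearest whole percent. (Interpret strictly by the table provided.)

Cefuroxime: 29 mm is ≥ 29 mm ⇒ S
Levofloxacin 15 mm: in 14–15 mm — Intermediate
Ertapenem 29 mm: ≥ 29 mm → S
Fosfomycin 21 mm: in 21–22 mm ⇒ I
Aztreonam: 34 mm is ≥ 23 mm → S
Clindamycin: 15 mm is ≤ 22 mm ⇒ Resistant
Daptomycin: 19 mm is ≥ 15 mm → S
Amikacin 22 mm: ≥ 22 mm → susceptible
Azithromycin 6 mm: ≤ 7 mm → R
Imipenem (15 mm) ≥ 13 mm → susceptible
Resistant: 2/10

20%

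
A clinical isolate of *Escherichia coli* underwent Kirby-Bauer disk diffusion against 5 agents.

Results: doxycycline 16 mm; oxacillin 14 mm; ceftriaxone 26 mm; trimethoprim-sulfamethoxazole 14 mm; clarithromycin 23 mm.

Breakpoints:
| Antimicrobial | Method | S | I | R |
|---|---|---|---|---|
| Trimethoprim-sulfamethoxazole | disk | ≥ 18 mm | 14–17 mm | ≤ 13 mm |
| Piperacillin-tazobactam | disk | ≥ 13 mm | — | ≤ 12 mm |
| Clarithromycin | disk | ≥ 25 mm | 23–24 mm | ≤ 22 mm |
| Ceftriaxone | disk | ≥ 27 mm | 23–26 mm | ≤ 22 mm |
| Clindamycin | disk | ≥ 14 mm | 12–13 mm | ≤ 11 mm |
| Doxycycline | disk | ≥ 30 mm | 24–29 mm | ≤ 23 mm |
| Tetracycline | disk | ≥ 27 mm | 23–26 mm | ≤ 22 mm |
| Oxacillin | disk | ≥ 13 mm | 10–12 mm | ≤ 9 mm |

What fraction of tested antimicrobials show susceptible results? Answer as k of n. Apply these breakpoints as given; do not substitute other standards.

1 of 5

Doxycycline: 16 mm is ≤ 23 mm ⇒ Resistant
Oxacillin (14 mm) ≥ 13 mm ⇒ susceptible
Ceftriaxone (26 mm) in 23–26 mm ⇒ Intermediate
Trimethoprim-sulfamethoxazole: 14 mm is in 14–17 mm — Intermediate
Clarithromycin: 23 mm is in 23–24 mm ⇒ Intermediate
Susceptible: 1/5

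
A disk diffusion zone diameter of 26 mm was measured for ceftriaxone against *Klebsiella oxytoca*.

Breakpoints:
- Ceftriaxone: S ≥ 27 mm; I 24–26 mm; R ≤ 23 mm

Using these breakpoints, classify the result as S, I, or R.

I

Ceftriaxone (26 mm) in 24–26 mm → I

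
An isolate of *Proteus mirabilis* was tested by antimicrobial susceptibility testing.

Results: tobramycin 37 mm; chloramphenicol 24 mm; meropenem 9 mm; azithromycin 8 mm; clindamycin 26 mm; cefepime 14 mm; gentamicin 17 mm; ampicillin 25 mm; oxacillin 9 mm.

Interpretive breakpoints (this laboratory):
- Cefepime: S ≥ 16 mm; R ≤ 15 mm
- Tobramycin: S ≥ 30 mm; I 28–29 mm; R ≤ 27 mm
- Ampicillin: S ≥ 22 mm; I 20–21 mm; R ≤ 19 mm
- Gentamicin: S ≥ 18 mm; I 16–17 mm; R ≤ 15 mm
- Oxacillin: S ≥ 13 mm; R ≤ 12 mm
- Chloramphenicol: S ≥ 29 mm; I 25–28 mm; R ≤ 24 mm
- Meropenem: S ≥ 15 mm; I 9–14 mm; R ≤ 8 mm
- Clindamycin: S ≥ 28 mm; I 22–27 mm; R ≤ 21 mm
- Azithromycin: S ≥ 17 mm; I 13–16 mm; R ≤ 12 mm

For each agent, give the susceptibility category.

Tobramycin: 37 mm is ≥ 30 mm — Susceptible
Chloramphenicol: 24 mm is ≤ 24 mm → Resistant
Meropenem (9 mm) in 9–14 mm — intermediate
Azithromycin: 8 mm is ≤ 12 mm ⇒ Resistant
Clindamycin: 26 mm is in 22–27 mm — I
Cefepime (14 mm) ≤ 15 mm — Resistant
Gentamicin: 17 mm is in 16–17 mm — I
Ampicillin 25 mm: ≥ 22 mm ⇒ susceptible
Oxacillin (9 mm) ≤ 12 mm → resistant

S, R, I, R, I, R, I, S, R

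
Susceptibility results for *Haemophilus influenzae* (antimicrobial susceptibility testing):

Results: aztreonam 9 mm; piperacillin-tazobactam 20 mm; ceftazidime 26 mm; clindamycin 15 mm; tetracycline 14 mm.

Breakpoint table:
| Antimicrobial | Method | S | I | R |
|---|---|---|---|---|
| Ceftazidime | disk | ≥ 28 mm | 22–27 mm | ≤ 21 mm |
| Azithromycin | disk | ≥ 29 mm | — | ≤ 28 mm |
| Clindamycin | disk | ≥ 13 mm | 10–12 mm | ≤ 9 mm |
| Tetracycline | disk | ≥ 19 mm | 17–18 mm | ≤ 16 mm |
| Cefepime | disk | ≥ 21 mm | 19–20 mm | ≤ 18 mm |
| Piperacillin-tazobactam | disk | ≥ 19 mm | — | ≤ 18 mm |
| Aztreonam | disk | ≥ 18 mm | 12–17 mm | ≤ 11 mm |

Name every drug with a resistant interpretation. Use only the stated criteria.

Aztreonam 9 mm: ≤ 11 mm ⇒ Resistant
Piperacillin-tazobactam (20 mm) ≥ 19 mm ⇒ S
Ceftazidime (26 mm) in 22–27 mm — Intermediate
Clindamycin (15 mm) ≥ 13 mm ⇒ susceptible
Tetracycline (14 mm) ≤ 16 mm → resistant

aztreonam, tetracycline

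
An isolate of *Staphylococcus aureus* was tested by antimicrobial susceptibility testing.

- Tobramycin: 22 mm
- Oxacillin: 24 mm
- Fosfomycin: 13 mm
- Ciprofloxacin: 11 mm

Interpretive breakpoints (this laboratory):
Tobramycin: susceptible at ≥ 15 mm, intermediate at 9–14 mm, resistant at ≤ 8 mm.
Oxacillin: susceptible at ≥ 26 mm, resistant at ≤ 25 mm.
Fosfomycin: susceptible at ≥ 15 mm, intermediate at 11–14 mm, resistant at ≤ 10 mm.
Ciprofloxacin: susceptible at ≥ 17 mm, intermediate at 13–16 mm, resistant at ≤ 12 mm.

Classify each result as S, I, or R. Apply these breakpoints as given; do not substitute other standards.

S, R, I, R

Tobramycin: 22 mm is ≥ 15 mm ⇒ S
Oxacillin: 24 mm is ≤ 25 mm → R
Fosfomycin 13 mm: in 11–14 mm ⇒ intermediate
Ciprofloxacin 11 mm: ≤ 12 mm — Resistant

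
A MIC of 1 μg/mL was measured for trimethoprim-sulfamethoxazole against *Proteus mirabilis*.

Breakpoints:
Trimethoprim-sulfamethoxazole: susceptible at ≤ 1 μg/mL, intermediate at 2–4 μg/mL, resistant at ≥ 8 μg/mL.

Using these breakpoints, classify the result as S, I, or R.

S

Trimethoprim-sulfamethoxazole (1 μg/mL) ≤ 1 μg/mL → S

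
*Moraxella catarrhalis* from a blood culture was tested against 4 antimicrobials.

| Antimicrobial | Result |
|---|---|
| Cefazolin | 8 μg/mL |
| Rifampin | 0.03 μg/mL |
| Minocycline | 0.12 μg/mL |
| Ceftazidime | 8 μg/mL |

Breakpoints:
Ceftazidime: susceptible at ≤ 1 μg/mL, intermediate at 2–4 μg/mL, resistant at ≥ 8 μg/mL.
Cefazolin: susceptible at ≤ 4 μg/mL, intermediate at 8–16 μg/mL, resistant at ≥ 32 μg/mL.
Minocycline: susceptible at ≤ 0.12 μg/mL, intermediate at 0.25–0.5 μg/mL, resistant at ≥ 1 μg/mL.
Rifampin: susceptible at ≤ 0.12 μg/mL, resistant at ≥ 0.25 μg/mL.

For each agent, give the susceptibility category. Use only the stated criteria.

I, S, S, R

Cefazolin: 8 μg/mL is in 8–16 μg/mL ⇒ intermediate
Rifampin: 0.03 μg/mL is ≤ 0.12 μg/mL ⇒ S
Minocycline 0.12 μg/mL: ≤ 0.12 μg/mL → Susceptible
Ceftazidime (8 μg/mL) ≥ 8 μg/mL → R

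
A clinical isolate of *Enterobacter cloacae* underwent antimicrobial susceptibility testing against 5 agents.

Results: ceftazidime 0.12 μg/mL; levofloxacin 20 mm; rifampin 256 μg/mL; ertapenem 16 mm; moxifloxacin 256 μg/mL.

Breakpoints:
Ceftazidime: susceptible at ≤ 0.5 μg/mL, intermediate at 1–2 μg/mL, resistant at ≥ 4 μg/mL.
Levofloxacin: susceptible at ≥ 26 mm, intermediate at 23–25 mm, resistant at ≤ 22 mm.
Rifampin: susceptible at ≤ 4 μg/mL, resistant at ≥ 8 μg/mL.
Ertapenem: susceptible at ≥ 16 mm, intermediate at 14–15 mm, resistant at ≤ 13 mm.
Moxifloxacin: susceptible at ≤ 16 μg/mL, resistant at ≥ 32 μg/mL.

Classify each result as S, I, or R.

Ceftazidime 0.12 μg/mL: ≤ 0.5 μg/mL — susceptible
Levofloxacin (20 mm) ≤ 22 mm ⇒ R
Rifampin: 256 μg/mL is ≥ 8 μg/mL — resistant
Ertapenem: 16 mm is ≥ 16 mm — S
Moxifloxacin 256 μg/mL: ≥ 32 μg/mL — resistant

S, R, R, S, R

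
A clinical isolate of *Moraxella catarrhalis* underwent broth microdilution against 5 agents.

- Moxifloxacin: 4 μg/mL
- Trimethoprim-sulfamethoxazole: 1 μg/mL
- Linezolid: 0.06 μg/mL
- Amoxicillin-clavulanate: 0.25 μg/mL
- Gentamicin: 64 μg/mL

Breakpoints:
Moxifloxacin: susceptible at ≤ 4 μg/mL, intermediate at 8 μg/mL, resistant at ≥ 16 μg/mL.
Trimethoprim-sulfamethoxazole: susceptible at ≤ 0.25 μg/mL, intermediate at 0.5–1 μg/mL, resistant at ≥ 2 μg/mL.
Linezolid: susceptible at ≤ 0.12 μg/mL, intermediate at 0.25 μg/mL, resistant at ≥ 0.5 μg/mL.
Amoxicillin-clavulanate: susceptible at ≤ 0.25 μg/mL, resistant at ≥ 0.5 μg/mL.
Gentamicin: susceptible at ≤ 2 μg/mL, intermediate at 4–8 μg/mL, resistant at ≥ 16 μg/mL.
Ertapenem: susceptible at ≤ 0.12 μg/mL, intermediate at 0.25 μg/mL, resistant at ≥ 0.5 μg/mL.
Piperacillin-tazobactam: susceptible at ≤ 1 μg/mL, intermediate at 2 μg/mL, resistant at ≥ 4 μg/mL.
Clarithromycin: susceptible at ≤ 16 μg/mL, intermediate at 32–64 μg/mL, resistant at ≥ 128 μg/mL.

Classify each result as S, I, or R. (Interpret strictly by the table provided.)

S, I, S, S, R

Moxifloxacin: 4 μg/mL is ≤ 4 μg/mL ⇒ S
Trimethoprim-sulfamethoxazole (1 μg/mL) in 0.5–1 μg/mL ⇒ Intermediate
Linezolid 0.06 μg/mL: ≤ 0.12 μg/mL → S
Amoxicillin-clavulanate 0.25 μg/mL: ≤ 0.25 μg/mL ⇒ Susceptible
Gentamicin (64 μg/mL) ≥ 16 μg/mL ⇒ resistant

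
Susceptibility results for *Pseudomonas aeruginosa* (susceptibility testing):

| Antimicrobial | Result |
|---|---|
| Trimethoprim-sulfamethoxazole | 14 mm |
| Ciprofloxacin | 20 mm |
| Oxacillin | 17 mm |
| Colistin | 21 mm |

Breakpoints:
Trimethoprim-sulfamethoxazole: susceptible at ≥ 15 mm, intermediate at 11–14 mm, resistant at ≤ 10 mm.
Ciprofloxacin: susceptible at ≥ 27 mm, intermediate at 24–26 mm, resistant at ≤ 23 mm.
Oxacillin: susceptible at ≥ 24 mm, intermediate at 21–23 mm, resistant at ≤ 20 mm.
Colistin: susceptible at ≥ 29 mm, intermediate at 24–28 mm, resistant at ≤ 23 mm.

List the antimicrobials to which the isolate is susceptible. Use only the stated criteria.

Trimethoprim-sulfamethoxazole: 14 mm is in 11–14 mm — Intermediate
Ciprofloxacin: 20 mm is ≤ 23 mm — Resistant
Oxacillin (17 mm) ≤ 20 mm — R
Colistin: 21 mm is ≤ 23 mm — Resistant

none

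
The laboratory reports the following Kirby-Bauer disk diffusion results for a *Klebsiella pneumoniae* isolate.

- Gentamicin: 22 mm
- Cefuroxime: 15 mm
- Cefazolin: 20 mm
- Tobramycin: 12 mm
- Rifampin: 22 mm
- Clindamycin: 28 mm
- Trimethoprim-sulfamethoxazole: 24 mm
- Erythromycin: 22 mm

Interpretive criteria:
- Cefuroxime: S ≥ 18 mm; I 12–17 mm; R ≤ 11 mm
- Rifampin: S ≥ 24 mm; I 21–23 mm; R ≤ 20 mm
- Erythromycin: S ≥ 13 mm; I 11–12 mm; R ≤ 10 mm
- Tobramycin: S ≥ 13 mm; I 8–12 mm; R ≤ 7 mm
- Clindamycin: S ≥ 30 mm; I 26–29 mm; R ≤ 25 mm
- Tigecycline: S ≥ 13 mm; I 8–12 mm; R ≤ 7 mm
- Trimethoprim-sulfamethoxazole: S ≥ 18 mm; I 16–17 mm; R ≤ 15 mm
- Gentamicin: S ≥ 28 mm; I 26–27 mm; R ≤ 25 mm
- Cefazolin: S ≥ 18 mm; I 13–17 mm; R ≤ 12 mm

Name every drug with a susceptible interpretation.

Gentamicin: 22 mm is ≤ 25 mm ⇒ Resistant
Cefuroxime: 15 mm is in 12–17 mm ⇒ Intermediate
Cefazolin: 20 mm is ≥ 18 mm — susceptible
Tobramycin 12 mm: in 8–12 mm ⇒ intermediate
Rifampin: 22 mm is in 21–23 mm → Intermediate
Clindamycin (28 mm) in 26–29 mm ⇒ intermediate
Trimethoprim-sulfamethoxazole 24 mm: ≥ 18 mm → S
Erythromycin 22 mm: ≥ 13 mm ⇒ Susceptible

cefazolin, trimethoprim-sulfamethoxazole, erythromycin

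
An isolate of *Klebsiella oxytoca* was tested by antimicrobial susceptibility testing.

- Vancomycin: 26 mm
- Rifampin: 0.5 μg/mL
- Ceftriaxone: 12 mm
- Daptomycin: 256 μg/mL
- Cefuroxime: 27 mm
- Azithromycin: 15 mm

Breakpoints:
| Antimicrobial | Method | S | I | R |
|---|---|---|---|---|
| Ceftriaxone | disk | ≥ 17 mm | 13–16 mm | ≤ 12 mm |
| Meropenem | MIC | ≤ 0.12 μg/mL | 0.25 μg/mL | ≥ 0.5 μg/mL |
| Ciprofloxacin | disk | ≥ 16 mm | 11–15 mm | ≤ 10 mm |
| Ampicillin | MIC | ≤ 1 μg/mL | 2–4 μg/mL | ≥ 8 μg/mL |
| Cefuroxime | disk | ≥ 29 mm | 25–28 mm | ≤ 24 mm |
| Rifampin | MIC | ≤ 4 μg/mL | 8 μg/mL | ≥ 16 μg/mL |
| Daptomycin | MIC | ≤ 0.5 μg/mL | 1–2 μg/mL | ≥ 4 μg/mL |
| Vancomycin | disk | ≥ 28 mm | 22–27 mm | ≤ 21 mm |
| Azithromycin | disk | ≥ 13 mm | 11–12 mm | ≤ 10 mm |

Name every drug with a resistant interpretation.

ceftriaxone, daptomycin

Vancomycin: 26 mm is in 22–27 mm ⇒ intermediate
Rifampin: 0.5 μg/mL is ≤ 4 μg/mL → susceptible
Ceftriaxone: 12 mm is ≤ 12 mm → Resistant
Daptomycin (256 μg/mL) ≥ 4 μg/mL ⇒ Resistant
Cefuroxime (27 mm) in 25–28 mm — Intermediate
Azithromycin (15 mm) ≥ 13 mm — susceptible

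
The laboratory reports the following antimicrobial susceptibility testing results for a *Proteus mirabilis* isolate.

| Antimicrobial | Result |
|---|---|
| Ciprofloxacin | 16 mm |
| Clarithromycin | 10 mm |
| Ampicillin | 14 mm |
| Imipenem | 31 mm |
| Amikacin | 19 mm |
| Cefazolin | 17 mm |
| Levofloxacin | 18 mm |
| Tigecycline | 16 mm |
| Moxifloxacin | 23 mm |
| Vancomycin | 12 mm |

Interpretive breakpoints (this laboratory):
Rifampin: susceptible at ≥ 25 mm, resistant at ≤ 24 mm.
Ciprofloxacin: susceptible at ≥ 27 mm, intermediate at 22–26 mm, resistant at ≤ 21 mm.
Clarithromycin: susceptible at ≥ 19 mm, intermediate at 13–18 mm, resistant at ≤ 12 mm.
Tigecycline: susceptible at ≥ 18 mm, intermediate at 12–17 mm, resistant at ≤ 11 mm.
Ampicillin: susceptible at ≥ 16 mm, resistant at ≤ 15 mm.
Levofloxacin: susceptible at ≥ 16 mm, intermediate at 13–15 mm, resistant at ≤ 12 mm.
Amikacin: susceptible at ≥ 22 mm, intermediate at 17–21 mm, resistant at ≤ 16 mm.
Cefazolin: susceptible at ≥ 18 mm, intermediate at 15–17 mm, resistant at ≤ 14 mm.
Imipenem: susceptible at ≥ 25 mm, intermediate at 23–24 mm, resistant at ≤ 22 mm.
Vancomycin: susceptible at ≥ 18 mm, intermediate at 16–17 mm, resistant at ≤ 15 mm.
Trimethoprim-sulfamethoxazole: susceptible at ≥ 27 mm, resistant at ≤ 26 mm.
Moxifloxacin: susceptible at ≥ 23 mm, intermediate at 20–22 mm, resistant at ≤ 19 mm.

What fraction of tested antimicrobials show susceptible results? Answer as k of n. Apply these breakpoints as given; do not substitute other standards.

3 of 10

Ciprofloxacin (16 mm) ≤ 21 mm ⇒ resistant
Clarithromycin 10 mm: ≤ 12 mm → resistant
Ampicillin 14 mm: ≤ 15 mm → Resistant
Imipenem 31 mm: ≥ 25 mm ⇒ susceptible
Amikacin: 19 mm is in 17–21 mm → I
Cefazolin 17 mm: in 15–17 mm ⇒ Intermediate
Levofloxacin (18 mm) ≥ 16 mm → Susceptible
Tigecycline 16 mm: in 12–17 mm — Intermediate
Moxifloxacin 23 mm: ≥ 23 mm → Susceptible
Vancomycin: 12 mm is ≤ 15 mm → R
Susceptible: 3/10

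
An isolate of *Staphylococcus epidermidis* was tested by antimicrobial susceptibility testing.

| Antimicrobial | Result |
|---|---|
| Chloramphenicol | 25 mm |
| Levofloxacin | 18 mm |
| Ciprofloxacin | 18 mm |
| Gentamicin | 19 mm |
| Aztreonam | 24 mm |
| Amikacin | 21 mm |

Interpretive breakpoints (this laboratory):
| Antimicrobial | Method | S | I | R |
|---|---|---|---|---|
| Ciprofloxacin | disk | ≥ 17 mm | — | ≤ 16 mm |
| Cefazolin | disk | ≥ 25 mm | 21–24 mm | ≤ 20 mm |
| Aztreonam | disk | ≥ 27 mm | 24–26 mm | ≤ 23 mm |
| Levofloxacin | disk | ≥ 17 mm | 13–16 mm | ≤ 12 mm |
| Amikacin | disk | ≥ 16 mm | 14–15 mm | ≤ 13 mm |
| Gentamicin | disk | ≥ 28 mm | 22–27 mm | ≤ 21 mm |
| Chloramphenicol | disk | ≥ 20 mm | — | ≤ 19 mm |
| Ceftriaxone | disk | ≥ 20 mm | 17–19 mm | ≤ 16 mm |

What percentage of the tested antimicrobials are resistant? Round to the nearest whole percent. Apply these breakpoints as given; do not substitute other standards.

17%

Chloramphenicol: 25 mm is ≥ 20 mm → Susceptible
Levofloxacin (18 mm) ≥ 17 mm — S
Ciprofloxacin 18 mm: ≥ 17 mm — Susceptible
Gentamicin 19 mm: ≤ 21 mm → resistant
Aztreonam (24 mm) in 24–26 mm — Intermediate
Amikacin (21 mm) ≥ 16 mm ⇒ Susceptible
Resistant: 1/6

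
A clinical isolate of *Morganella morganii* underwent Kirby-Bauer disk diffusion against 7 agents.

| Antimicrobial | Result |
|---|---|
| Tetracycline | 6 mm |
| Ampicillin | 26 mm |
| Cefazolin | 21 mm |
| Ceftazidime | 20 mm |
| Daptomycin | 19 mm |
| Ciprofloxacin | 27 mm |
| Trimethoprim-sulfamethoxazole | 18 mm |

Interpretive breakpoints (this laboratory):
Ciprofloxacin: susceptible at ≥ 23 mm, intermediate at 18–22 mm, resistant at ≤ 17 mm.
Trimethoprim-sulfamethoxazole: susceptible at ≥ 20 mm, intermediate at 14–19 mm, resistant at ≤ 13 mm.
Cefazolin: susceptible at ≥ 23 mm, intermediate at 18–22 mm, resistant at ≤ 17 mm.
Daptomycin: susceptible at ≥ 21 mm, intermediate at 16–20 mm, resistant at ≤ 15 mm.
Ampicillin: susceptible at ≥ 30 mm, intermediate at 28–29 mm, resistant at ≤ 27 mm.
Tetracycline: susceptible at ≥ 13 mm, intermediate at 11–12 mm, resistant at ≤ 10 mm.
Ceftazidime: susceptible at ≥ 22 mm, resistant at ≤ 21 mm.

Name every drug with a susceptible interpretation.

ciprofloxacin

Tetracycline 6 mm: ≤ 10 mm → Resistant
Ampicillin: 26 mm is ≤ 27 mm — Resistant
Cefazolin: 21 mm is in 18–22 mm → Intermediate
Ceftazidime 20 mm: ≤ 21 mm — Resistant
Daptomycin 19 mm: in 16–20 mm ⇒ Intermediate
Ciprofloxacin (27 mm) ≥ 23 mm ⇒ susceptible
Trimethoprim-sulfamethoxazole: 18 mm is in 14–19 mm → intermediate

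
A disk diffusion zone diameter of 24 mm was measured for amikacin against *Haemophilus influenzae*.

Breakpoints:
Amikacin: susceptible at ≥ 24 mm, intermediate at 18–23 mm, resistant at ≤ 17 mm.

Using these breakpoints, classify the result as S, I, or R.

S

Amikacin: 24 mm is ≥ 24 mm ⇒ Susceptible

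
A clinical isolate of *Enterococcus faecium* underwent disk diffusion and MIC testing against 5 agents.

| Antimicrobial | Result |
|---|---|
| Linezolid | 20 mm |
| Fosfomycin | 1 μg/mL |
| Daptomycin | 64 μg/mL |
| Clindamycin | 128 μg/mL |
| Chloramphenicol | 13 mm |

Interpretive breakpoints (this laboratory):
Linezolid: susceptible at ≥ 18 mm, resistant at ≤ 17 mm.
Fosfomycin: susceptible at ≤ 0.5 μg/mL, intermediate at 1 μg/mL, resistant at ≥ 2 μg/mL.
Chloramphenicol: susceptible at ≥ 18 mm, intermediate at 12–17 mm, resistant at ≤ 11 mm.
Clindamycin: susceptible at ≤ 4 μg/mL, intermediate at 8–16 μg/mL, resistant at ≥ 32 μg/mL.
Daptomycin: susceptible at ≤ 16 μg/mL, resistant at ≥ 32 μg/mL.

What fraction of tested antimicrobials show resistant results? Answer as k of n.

Linezolid: 20 mm is ≥ 18 mm → S
Fosfomycin 1 μg/mL: = 1 μg/mL — Intermediate
Daptomycin: 64 μg/mL is ≥ 32 μg/mL ⇒ Resistant
Clindamycin 128 μg/mL: ≥ 32 μg/mL ⇒ resistant
Chloramphenicol: 13 mm is in 12–17 mm ⇒ I
Resistant: 2/5

2 of 5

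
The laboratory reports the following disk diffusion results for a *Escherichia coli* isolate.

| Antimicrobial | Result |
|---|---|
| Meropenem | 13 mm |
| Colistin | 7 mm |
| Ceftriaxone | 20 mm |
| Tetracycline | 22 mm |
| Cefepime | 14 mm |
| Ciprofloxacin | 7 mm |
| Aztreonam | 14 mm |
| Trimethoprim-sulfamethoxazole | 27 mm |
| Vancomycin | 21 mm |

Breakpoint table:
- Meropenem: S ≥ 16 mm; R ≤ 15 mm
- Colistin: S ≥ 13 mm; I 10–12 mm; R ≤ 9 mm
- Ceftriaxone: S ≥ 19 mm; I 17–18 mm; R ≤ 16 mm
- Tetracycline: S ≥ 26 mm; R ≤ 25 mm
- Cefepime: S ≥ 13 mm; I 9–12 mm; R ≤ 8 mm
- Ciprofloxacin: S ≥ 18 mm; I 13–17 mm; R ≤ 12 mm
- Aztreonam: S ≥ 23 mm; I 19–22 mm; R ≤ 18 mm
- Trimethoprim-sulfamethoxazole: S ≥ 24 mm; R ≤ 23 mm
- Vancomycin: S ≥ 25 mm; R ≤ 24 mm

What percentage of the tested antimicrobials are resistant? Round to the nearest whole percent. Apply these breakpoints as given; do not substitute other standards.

67%

Meropenem: 13 mm is ≤ 15 mm → R
Colistin: 7 mm is ≤ 9 mm — R
Ceftriaxone 20 mm: ≥ 19 mm ⇒ S
Tetracycline (22 mm) ≤ 25 mm ⇒ resistant
Cefepime: 14 mm is ≥ 13 mm — S
Ciprofloxacin (7 mm) ≤ 12 mm → resistant
Aztreonam (14 mm) ≤ 18 mm ⇒ Resistant
Trimethoprim-sulfamethoxazole: 27 mm is ≥ 24 mm — Susceptible
Vancomycin 21 mm: ≤ 24 mm — Resistant
Resistant: 6/9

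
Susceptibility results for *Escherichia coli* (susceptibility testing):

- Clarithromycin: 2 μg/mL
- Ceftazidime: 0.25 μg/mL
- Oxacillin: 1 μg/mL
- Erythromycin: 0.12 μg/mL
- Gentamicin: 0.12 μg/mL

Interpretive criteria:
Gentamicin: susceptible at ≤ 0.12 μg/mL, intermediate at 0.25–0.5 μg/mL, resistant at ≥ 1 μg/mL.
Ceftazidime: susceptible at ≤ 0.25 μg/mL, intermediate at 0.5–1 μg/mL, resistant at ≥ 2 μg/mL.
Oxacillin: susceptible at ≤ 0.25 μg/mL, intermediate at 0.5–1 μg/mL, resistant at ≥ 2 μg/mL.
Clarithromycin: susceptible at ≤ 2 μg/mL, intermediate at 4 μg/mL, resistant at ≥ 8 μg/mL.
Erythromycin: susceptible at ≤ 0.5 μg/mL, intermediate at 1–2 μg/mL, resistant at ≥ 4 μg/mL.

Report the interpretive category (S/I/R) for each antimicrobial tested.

S, S, I, S, S

Clarithromycin: 2 μg/mL is ≤ 2 μg/mL → Susceptible
Ceftazidime: 0.25 μg/mL is ≤ 0.25 μg/mL — susceptible
Oxacillin: 1 μg/mL is in 0.5–1 μg/mL → I
Erythromycin (0.12 μg/mL) ≤ 0.5 μg/mL ⇒ susceptible
Gentamicin: 0.12 μg/mL is ≤ 0.12 μg/mL — susceptible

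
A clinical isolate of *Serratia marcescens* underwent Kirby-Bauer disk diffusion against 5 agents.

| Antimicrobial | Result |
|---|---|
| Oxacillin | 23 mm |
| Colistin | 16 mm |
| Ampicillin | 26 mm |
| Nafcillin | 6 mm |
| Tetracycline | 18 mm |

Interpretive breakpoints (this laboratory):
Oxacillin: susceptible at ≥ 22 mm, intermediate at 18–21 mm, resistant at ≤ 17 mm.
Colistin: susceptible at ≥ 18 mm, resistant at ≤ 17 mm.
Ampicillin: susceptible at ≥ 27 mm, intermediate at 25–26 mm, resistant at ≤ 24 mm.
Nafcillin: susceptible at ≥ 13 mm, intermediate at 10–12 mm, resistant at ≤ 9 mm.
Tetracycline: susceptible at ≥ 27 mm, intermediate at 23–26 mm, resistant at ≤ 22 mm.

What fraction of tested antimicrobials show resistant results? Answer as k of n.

3 of 5

Oxacillin 23 mm: ≥ 22 mm — Susceptible
Colistin (16 mm) ≤ 17 mm — Resistant
Ampicillin: 26 mm is in 25–26 mm ⇒ Intermediate
Nafcillin (6 mm) ≤ 9 mm → R
Tetracycline (18 mm) ≤ 22 mm ⇒ R
Resistant: 3/5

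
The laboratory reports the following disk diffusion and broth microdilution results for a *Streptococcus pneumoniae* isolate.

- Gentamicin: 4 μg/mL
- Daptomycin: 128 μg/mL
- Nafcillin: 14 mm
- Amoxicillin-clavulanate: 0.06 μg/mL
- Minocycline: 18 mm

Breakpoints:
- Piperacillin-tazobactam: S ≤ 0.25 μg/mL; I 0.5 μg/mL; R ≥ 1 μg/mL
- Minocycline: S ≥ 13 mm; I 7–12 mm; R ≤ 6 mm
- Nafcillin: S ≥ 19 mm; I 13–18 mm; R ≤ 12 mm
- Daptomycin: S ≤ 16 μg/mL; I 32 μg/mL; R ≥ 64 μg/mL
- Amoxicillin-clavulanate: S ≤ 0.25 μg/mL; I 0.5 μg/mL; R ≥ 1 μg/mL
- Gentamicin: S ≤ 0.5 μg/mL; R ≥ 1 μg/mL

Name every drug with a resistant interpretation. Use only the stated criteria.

gentamicin, daptomycin

Gentamicin (4 μg/mL) ≥ 1 μg/mL → resistant
Daptomycin: 128 μg/mL is ≥ 64 μg/mL ⇒ Resistant
Nafcillin 14 mm: in 13–18 mm ⇒ intermediate
Amoxicillin-clavulanate 0.06 μg/mL: ≤ 0.25 μg/mL — S
Minocycline: 18 mm is ≥ 13 mm → Susceptible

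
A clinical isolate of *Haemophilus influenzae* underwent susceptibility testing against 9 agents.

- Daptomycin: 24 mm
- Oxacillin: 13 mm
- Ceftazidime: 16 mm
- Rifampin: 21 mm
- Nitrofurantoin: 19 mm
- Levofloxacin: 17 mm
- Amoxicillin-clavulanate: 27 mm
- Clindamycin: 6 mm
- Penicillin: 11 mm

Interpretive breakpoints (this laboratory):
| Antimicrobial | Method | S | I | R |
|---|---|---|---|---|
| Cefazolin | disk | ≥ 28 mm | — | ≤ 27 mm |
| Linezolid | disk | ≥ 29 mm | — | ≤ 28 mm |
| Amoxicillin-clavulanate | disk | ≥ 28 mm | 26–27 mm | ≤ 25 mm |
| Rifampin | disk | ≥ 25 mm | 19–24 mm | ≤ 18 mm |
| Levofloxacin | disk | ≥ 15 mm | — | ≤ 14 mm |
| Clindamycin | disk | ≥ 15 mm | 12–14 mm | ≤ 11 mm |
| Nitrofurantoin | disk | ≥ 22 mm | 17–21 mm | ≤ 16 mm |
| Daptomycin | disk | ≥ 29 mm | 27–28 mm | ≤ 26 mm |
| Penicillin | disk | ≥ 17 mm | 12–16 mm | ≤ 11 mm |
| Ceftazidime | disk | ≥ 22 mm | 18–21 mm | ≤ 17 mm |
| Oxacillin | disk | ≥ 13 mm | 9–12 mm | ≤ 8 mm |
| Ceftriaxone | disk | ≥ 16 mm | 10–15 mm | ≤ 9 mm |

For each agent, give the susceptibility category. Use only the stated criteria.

R, S, R, I, I, S, I, R, R

Daptomycin 24 mm: ≤ 26 mm ⇒ resistant
Oxacillin 13 mm: ≥ 13 mm → Susceptible
Ceftazidime 16 mm: ≤ 17 mm ⇒ R
Rifampin: 21 mm is in 19–24 mm — I
Nitrofurantoin 19 mm: in 17–21 mm — I
Levofloxacin (17 mm) ≥ 15 mm ⇒ susceptible
Amoxicillin-clavulanate (27 mm) in 26–27 mm — intermediate
Clindamycin: 6 mm is ≤ 11 mm ⇒ R
Penicillin (11 mm) ≤ 11 mm — resistant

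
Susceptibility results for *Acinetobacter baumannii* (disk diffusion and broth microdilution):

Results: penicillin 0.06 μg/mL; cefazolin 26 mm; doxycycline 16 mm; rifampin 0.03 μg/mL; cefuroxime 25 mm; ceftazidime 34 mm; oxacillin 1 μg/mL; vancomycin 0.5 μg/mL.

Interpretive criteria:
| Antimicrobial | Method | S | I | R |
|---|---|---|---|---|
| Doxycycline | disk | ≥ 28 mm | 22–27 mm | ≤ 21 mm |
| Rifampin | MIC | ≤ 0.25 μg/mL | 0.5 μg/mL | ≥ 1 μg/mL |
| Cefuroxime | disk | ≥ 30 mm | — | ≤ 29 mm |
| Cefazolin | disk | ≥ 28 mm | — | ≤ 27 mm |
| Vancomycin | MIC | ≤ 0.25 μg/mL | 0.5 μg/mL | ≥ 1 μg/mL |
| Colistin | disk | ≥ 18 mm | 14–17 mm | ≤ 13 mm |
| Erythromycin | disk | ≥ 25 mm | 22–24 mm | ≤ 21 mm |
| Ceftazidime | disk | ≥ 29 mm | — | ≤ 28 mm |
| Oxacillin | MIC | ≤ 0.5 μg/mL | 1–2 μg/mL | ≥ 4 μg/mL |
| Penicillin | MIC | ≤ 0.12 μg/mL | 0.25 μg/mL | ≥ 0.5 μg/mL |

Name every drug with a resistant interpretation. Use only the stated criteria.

cefazolin, doxycycline, cefuroxime

Penicillin 0.06 μg/mL: ≤ 0.12 μg/mL ⇒ Susceptible
Cefazolin (26 mm) ≤ 27 mm — resistant
Doxycycline 16 mm: ≤ 21 mm → Resistant
Rifampin: 0.03 μg/mL is ≤ 0.25 μg/mL → susceptible
Cefuroxime: 25 mm is ≤ 29 mm — R
Ceftazidime 34 mm: ≥ 29 mm ⇒ Susceptible
Oxacillin: 1 μg/mL is in 1–2 μg/mL → Intermediate
Vancomycin 0.5 μg/mL: = 0.5 μg/mL — I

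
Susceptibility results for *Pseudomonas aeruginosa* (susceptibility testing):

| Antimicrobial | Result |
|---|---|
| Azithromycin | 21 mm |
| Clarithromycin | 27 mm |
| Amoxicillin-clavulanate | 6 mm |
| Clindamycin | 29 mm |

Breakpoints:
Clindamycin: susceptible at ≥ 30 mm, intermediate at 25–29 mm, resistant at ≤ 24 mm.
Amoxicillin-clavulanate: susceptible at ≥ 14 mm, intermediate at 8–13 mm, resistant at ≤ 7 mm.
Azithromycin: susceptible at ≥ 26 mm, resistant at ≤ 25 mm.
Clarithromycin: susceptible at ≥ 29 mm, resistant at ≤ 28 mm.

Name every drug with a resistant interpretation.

azithromycin, clarithromycin, amoxicillin-clavulanate

Azithromycin (21 mm) ≤ 25 mm → R
Clarithromycin (27 mm) ≤ 28 mm — R
Amoxicillin-clavulanate: 6 mm is ≤ 7 mm → R
Clindamycin 29 mm: in 25–29 mm → Intermediate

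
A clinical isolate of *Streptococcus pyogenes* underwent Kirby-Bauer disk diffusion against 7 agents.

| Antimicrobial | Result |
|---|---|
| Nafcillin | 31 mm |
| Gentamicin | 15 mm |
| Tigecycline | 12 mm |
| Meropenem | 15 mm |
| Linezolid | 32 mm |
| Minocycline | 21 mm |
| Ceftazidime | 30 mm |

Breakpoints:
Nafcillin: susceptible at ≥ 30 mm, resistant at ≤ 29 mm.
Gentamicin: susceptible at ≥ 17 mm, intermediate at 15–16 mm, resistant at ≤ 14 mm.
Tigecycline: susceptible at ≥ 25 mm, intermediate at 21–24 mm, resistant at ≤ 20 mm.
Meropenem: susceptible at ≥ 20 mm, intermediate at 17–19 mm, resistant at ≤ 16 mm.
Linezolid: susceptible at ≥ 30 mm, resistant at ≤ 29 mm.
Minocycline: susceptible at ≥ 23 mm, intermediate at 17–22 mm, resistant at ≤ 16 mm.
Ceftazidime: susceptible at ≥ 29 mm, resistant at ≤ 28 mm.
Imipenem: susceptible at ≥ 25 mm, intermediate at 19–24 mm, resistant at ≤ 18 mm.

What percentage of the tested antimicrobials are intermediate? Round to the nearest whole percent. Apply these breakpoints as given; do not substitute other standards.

Nafcillin: 31 mm is ≥ 30 mm → susceptible
Gentamicin (15 mm) in 15–16 mm → I
Tigecycline 12 mm: ≤ 20 mm → resistant
Meropenem: 15 mm is ≤ 16 mm → resistant
Linezolid (32 mm) ≥ 30 mm → S
Minocycline: 21 mm is in 17–22 mm → Intermediate
Ceftazidime (30 mm) ≥ 29 mm ⇒ Susceptible
Intermediate: 2/7

29%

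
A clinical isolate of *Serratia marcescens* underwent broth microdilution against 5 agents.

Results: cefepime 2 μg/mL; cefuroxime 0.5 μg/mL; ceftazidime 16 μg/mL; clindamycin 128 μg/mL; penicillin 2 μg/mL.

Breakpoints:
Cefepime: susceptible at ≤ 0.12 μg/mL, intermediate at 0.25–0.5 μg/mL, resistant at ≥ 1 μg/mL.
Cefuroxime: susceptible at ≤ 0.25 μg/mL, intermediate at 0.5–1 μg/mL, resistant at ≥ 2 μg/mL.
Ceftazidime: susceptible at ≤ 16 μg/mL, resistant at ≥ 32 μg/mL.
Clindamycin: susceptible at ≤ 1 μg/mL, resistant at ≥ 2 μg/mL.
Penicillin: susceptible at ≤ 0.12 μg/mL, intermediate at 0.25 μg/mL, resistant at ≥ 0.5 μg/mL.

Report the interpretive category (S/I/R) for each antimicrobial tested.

Cefepime 2 μg/mL: ≥ 1 μg/mL — Resistant
Cefuroxime 0.5 μg/mL: in 0.5–1 μg/mL → Intermediate
Ceftazidime 16 μg/mL: ≤ 16 μg/mL → S
Clindamycin (128 μg/mL) ≥ 2 μg/mL ⇒ Resistant
Penicillin (2 μg/mL) ≥ 0.5 μg/mL ⇒ resistant

R, I, S, R, R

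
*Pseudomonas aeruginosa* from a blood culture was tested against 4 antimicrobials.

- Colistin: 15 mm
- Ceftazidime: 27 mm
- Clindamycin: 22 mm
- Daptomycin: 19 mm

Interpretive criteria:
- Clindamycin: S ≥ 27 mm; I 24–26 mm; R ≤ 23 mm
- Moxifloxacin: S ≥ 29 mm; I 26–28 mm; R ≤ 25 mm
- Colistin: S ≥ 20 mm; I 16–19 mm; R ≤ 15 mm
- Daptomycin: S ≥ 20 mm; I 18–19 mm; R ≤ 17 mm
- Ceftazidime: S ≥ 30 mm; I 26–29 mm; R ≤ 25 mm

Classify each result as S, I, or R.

R, I, R, I

Colistin: 15 mm is ≤ 15 mm → resistant
Ceftazidime: 27 mm is in 26–29 mm → Intermediate
Clindamycin (22 mm) ≤ 23 mm ⇒ Resistant
Daptomycin: 19 mm is in 18–19 mm → I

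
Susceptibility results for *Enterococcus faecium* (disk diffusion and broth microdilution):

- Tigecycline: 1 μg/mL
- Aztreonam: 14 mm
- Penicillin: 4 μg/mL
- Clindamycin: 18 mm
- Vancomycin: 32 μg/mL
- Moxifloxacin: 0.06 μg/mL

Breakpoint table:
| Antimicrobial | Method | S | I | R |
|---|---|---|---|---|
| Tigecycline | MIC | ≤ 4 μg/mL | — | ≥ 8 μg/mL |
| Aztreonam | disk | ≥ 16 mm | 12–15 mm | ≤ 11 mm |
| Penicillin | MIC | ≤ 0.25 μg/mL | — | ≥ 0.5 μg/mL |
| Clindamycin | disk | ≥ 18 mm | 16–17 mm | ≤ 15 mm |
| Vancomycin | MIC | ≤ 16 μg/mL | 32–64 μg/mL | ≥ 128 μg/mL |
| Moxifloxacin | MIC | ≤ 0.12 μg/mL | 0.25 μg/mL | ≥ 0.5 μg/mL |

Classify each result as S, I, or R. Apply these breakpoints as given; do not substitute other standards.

S, I, R, S, I, S

Tigecycline (1 μg/mL) ≤ 4 μg/mL ⇒ Susceptible
Aztreonam: 14 mm is in 12–15 mm ⇒ intermediate
Penicillin 4 μg/mL: ≥ 0.5 μg/mL ⇒ R
Clindamycin (18 mm) ≥ 18 mm — Susceptible
Vancomycin (32 μg/mL) in 32–64 μg/mL — intermediate
Moxifloxacin 0.06 μg/mL: ≤ 0.12 μg/mL — susceptible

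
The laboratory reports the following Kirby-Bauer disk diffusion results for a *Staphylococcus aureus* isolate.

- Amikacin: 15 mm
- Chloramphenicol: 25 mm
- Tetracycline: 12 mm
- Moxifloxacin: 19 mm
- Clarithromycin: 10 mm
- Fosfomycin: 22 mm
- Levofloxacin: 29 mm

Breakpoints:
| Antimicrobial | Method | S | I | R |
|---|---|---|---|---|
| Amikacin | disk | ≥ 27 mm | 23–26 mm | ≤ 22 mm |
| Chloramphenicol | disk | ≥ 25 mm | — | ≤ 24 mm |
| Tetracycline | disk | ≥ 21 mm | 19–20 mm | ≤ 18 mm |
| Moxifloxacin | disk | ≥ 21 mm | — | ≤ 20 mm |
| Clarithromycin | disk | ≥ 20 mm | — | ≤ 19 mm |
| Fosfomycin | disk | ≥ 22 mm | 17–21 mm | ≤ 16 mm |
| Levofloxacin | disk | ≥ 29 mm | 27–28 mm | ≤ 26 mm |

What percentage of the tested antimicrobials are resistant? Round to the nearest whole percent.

Amikacin: 15 mm is ≤ 22 mm — Resistant
Chloramphenicol 25 mm: ≥ 25 mm ⇒ susceptible
Tetracycline: 12 mm is ≤ 18 mm ⇒ resistant
Moxifloxacin 19 mm: ≤ 20 mm → R
Clarithromycin 10 mm: ≤ 19 mm ⇒ resistant
Fosfomycin (22 mm) ≥ 22 mm ⇒ S
Levofloxacin 29 mm: ≥ 29 mm ⇒ Susceptible
Resistant: 4/7

57%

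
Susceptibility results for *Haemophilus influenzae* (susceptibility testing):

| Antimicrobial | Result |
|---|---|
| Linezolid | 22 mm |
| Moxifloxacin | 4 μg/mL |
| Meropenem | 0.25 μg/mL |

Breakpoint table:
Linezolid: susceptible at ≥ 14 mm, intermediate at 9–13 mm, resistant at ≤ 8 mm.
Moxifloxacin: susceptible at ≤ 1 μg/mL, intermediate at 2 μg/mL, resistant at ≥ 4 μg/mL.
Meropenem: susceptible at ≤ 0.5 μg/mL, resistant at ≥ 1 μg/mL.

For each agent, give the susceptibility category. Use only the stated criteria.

Linezolid (22 mm) ≥ 14 mm ⇒ S
Moxifloxacin 4 μg/mL: ≥ 4 μg/mL → resistant
Meropenem 0.25 μg/mL: ≤ 0.5 μg/mL ⇒ Susceptible

S, R, S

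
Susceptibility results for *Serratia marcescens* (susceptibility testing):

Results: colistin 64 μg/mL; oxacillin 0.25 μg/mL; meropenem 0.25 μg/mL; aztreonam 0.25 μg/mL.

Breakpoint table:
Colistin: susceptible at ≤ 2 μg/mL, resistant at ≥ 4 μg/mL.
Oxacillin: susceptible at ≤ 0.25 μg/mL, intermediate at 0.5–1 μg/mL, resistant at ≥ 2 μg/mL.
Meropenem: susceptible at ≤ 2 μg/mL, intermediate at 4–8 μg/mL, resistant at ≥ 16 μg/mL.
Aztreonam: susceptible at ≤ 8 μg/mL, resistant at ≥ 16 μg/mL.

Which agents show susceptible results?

Colistin: 64 μg/mL is ≥ 4 μg/mL — R
Oxacillin: 0.25 μg/mL is ≤ 0.25 μg/mL — Susceptible
Meropenem (0.25 μg/mL) ≤ 2 μg/mL → susceptible
Aztreonam 0.25 μg/mL: ≤ 8 μg/mL → susceptible

oxacillin, meropenem, aztreonam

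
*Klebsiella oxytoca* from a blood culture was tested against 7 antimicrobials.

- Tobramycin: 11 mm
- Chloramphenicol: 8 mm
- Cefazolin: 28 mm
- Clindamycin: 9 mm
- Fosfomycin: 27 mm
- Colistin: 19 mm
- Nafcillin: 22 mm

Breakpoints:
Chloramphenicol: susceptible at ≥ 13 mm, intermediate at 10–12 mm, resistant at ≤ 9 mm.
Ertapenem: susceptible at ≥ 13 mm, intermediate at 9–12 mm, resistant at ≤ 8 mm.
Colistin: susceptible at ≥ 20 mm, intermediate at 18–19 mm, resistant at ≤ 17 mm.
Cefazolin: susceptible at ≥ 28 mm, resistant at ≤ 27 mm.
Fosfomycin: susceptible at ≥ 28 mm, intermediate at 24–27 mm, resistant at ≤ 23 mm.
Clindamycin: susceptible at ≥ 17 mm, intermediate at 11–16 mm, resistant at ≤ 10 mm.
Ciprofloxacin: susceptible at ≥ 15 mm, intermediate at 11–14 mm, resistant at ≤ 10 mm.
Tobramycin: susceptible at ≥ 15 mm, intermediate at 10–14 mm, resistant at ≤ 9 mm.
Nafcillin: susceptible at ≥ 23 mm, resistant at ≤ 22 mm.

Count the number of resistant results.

3

Tobramycin (11 mm) in 10–14 mm — Intermediate
Chloramphenicol: 8 mm is ≤ 9 mm → resistant
Cefazolin: 28 mm is ≥ 28 mm — S
Clindamycin 9 mm: ≤ 10 mm ⇒ R
Fosfomycin: 27 mm is in 24–27 mm ⇒ intermediate
Colistin (19 mm) in 18–19 mm ⇒ Intermediate
Nafcillin 22 mm: ≤ 22 mm → R
Resistant: 3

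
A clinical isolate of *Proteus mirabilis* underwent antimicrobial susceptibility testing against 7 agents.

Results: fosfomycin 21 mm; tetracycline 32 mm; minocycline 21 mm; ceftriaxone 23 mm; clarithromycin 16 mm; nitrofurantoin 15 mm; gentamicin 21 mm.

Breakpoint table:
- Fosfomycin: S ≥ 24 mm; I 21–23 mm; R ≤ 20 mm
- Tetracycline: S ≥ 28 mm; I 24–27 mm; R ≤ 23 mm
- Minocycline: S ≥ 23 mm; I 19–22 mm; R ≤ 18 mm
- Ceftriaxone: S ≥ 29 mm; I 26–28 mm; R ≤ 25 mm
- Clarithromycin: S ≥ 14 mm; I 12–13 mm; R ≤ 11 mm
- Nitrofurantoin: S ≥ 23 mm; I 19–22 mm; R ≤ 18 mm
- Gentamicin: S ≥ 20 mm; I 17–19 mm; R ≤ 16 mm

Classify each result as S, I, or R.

I, S, I, R, S, R, S

Fosfomycin: 21 mm is in 21–23 mm ⇒ I
Tetracycline 32 mm: ≥ 28 mm ⇒ S
Minocycline 21 mm: in 19–22 mm — I
Ceftriaxone (23 mm) ≤ 25 mm — R
Clarithromycin (16 mm) ≥ 14 mm ⇒ S
Nitrofurantoin 15 mm: ≤ 18 mm → R
Gentamicin (21 mm) ≥ 20 mm — S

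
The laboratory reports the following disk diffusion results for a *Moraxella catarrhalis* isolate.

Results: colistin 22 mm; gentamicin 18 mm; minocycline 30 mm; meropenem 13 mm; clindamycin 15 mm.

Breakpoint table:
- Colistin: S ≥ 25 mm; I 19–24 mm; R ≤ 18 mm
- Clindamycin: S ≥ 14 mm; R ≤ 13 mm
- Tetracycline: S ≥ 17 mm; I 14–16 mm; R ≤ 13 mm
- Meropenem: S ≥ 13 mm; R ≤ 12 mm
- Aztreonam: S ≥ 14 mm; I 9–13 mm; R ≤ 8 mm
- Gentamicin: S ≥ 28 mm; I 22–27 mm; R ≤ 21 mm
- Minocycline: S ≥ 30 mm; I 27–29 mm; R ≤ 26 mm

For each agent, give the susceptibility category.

I, R, S, S, S

Colistin (22 mm) in 19–24 mm — Intermediate
Gentamicin (18 mm) ≤ 21 mm — Resistant
Minocycline (30 mm) ≥ 30 mm — susceptible
Meropenem (13 mm) ≥ 13 mm → S
Clindamycin (15 mm) ≥ 14 mm → susceptible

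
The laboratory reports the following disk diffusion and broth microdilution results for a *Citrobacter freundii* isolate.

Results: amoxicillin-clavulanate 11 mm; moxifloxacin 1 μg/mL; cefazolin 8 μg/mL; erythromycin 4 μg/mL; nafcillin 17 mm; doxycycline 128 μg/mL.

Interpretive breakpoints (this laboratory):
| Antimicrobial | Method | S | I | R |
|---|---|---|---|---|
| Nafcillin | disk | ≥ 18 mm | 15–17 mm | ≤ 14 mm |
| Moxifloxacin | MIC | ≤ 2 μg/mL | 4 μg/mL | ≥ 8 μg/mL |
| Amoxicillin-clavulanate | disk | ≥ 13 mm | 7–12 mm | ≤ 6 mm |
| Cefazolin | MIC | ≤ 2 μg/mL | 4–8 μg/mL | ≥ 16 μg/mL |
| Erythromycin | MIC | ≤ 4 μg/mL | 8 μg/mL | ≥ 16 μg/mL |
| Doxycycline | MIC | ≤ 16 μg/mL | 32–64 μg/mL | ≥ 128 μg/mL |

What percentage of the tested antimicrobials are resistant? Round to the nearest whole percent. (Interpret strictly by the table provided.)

17%

Amoxicillin-clavulanate: 11 mm is in 7–12 mm ⇒ I
Moxifloxacin (1 μg/mL) ≤ 2 μg/mL → S
Cefazolin (8 μg/mL) in 4–8 μg/mL → intermediate
Erythromycin 4 μg/mL: ≤ 4 μg/mL ⇒ Susceptible
Nafcillin (17 mm) in 15–17 mm ⇒ intermediate
Doxycycline: 128 μg/mL is ≥ 128 μg/mL ⇒ Resistant
Resistant: 1/6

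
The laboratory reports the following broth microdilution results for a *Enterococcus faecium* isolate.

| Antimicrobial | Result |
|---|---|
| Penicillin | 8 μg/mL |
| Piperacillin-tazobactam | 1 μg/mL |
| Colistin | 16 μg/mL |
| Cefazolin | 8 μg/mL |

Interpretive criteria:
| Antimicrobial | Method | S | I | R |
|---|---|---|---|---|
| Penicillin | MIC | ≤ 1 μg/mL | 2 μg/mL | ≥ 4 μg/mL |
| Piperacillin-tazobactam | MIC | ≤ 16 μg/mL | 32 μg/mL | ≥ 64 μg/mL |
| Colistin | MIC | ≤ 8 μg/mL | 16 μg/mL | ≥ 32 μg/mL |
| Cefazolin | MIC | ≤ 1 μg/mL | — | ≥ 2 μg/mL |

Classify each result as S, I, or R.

R, S, I, R

Penicillin 8 μg/mL: ≥ 4 μg/mL ⇒ Resistant
Piperacillin-tazobactam (1 μg/mL) ≤ 16 μg/mL → susceptible
Colistin: 16 μg/mL is = 16 μg/mL ⇒ Intermediate
Cefazolin 8 μg/mL: ≥ 2 μg/mL ⇒ resistant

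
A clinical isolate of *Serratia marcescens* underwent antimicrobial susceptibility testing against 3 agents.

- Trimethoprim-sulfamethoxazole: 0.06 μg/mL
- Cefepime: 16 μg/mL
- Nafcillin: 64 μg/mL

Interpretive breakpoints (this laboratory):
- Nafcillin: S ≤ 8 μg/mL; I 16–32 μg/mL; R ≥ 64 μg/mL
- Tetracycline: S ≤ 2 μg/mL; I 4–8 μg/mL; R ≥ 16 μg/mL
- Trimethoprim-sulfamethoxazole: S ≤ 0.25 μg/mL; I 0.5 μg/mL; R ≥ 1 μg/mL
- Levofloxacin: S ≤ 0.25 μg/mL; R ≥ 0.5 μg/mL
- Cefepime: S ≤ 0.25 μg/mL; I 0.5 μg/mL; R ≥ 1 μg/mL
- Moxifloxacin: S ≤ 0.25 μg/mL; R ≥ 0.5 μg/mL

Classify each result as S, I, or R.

S, R, R

Trimethoprim-sulfamethoxazole: 0.06 μg/mL is ≤ 0.25 μg/mL ⇒ susceptible
Cefepime (16 μg/mL) ≥ 1 μg/mL → Resistant
Nafcillin: 64 μg/mL is ≥ 64 μg/mL → Resistant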